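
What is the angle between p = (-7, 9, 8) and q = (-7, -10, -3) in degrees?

p·q = (-7)·(-7) + 9·(-10) + 8·(-3) = 49 - 90 - 24 = -65
|p| = √((-7)² + 9² + 8²) = √194 ≈ 13.93
|q| = √((-7)² + (-10)² + (-3)²) = √158 ≈ 12.57
cos θ = (p·q)/(|p||q|) = -65/(13.93·12.57) ≈ -0.3713
θ = arccos(-0.3713) ≈ 111.8°

111.8°


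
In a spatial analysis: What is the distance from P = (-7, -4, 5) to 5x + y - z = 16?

distance = |a·x₀ + b·y₀ + c·z₀ - d| / √(a² + b² + c²)
  = |5·(-7) + 1·(-4) + (-1)·5 - 16| / √(5² + 1² + (-1)²)
  = |-35 - 4 - 5 - 16| / √(25 + 1 + 1)
  = |-60| / √27
  = 60 / 5.196
  ≈ 11.55

11.55


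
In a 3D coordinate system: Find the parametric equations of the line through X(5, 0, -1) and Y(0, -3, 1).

Direction vector d = Y - X = (0 - 5, -3 + 0, 1 + 1) = (-5, -3, 2)
Parametric form r = X + t·d:
x = 5 - 5t, y = 0 - 3t, z = -1 + 2t

x = 5 - 5t, y = 0 - 3t, z = -1 + 2t


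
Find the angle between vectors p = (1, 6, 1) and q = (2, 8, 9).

p·q = 1·2 + 6·8 + 1·9 = 2 + 48 + 9 = 59
|p| = √(1² + 6² + 1²) = √38 ≈ 6.164
|q| = √(2² + 8² + 9²) = √149 ≈ 12.21
cos θ = (p·q)/(|p||q|) = 59/(6.164·12.21) ≈ 0.7841
θ = arccos(0.7841) ≈ 38.36°

38.36°


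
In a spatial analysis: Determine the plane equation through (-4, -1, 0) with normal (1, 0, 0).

The plane through P with normal n = (a, b, c) satisfies n·(r - P) = 0,
i.e. ax + by + cz = a·x₀ + b·y₀ + c·z₀.
d = 1·(-4) + 0·(-1) + 0·0
  = -4 + 0 + 0
  = -4
Equation: x = -4

x = -4


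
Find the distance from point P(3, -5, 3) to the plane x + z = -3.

distance = |a·x₀ + b·y₀ + c·z₀ - d| / √(a² + b² + c²)
  = |1·3 + 0·(-5) + 1·3 - (-3)| / √(1² + 0² + 1²)
  = |3 + 0 + 3 + 3| / √(1 + 0 + 1)
  = |9| / √2
  = 9 / 1.414
  ≈ 6.364

6.364


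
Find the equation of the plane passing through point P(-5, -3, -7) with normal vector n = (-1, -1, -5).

The plane through P with normal n = (a, b, c) satisfies n·(r - P) = 0,
i.e. ax + by + cz = a·x₀ + b·y₀ + c·z₀.
d = (-1)·(-5) + (-1)·(-3) + (-5)·(-7)
  = 5 + 3 + 35
  = 43
Equation: -x - y - 5z = 43

-x - y - 5z = 43


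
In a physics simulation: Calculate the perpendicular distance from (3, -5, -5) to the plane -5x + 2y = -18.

distance = |a·x₀ + b·y₀ + c·z₀ - d| / √(a² + b² + c²)
  = |(-5)·3 + 2·(-5) + 0·(-5) - (-18)| / √((-5)² + 2² + 0²)
  = |-15 - 10 + 0 + 18| / √(25 + 4 + 0)
  = |-7| / √29
  = 7 / 5.385
  ≈ 1.3

1.3


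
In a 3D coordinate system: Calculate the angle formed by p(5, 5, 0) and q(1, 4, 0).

p·q = 5·1 + 5·4 + 0·0 = 5 + 20 + 0 = 25
|p| = √(5² + 5² + 0²) = √50 ≈ 7.071
|q| = √(1² + 4² + 0²) = √17 ≈ 4.123
cos θ = (p·q)/(|p||q|) = 25/(7.071·4.123) ≈ 0.8575
θ = arccos(0.8575) ≈ 30.96°

30.96°


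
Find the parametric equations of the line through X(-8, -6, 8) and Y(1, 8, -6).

Direction vector d = Y - X = (1 + 8, 8 + 6, -6 - 8) = (9, 14, -14)
Parametric form r = X + t·d:
x = -8 + 9t, y = -6 + 14t, z = 8 - 14t

x = -8 + 9t, y = -6 + 14t, z = 8 - 14t


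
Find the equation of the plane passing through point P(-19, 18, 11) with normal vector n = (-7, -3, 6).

The plane through P with normal n = (a, b, c) satisfies n·(r - P) = 0,
i.e. ax + by + cz = a·x₀ + b·y₀ + c·z₀.
d = (-7)·(-19) + (-3)·18 + 6·11
  = 133 - 54 + 66
  = 145
Equation: -7x - 3y + 6z = 145

-7x - 3y + 6z = 145


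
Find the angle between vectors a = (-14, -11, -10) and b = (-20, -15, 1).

a·b = (-14)·(-20) + (-11)·(-15) + (-10)·1 = 280 + 165 - 10 = 435
|a| = √((-14)² + (-11)² + (-10)²) = √417 ≈ 20.42
|b| = √((-20)² + (-15)² + 1²) = √626 ≈ 25.02
cos θ = (a·b)/(|a||b|) = 435/(20.42·25.02) ≈ 0.8514
θ = arccos(0.8514) ≈ 31.64°

31.64°


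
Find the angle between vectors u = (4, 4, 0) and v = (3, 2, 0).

u·v = 4·3 + 4·2 + 0·0 = 12 + 8 + 0 = 20
|u| = √(4² + 4² + 0²) = √32 ≈ 5.657
|v| = √(3² + 2² + 0²) = √13 ≈ 3.606
cos θ = (u·v)/(|u||v|) = 20/(5.657·3.606) ≈ 0.9806
θ = arccos(0.9806) ≈ 11.31°

11.31°


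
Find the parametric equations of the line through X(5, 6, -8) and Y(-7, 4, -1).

Direction vector d = Y - X = (-7 - 5, 4 - 6, -1 + 8) = (-12, -2, 7)
Parametric form r = X + t·d:
x = 5 - 12t, y = 6 - 2t, z = -8 + 7t

x = 5 - 12t, y = 6 - 2t, z = -8 + 7t


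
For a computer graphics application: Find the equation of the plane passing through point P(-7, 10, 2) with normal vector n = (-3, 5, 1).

The plane through P with normal n = (a, b, c) satisfies n·(r - P) = 0,
i.e. ax + by + cz = a·x₀ + b·y₀ + c·z₀.
d = (-3)·(-7) + 5·10 + 1·2
  = 21 + 50 + 2
  = 73
Equation: -3x + 5y + z = 73

-3x + 5y + z = 73


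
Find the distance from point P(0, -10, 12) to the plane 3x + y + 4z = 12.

distance = |a·x₀ + b·y₀ + c·z₀ - d| / √(a² + b² + c²)
  = |3·0 + 1·(-10) + 4·12 - 12| / √(3² + 1² + 4²)
  = |0 - 10 + 48 - 12| / √(9 + 1 + 16)
  = |26| / √26
  = 26 / 5.099
  ≈ 5.099

5.099


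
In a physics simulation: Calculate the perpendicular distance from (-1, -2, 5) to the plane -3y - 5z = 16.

distance = |a·x₀ + b·y₀ + c·z₀ - d| / √(a² + b² + c²)
  = |0·(-1) + (-3)·(-2) + (-5)·5 - 16| / √(0² + (-3)² + (-5)²)
  = |0 + 6 - 25 - 16| / √(0 + 9 + 25)
  = |-35| / √34
  = 35 / 5.831
  ≈ 6.002

6.002


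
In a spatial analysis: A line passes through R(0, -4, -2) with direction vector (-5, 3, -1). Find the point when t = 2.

P(t) = R + t·d
  = (0 + (-5)·2, -4 + 3·2, -2 + (-1)·2)
  = (0 - 10, -4 + 6, -2 - 2)
  = (-10, 2, -4)

(-10, 2, -4)


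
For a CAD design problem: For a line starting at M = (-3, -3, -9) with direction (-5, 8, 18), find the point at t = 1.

P(t) = M + t·d
  = (-3 + (-5)·1, -3 + 8·1, -9 + 18·1)
  = (-3 - 5, -3 + 8, -9 + 18)
  = (-8, 5, 9)

(-8, 5, 9)


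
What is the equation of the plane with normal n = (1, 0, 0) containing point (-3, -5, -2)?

The plane through P with normal n = (a, b, c) satisfies n·(r - P) = 0,
i.e. ax + by + cz = a·x₀ + b·y₀ + c·z₀.
d = 1·(-3) + 0·(-5) + 0·(-2)
  = -3 + 0 + 0
  = -3
Equation: x = -3

x = -3


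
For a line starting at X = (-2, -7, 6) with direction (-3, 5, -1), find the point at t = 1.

P(t) = X + t·d
  = (-2 + (-3)·1, -7 + 5·1, 6 + (-1)·1)
  = (-2 - 3, -7 + 5, 6 - 1)
  = (-5, -2, 5)

(-5, -2, 5)


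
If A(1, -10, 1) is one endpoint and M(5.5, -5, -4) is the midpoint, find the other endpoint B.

B = 2M - A
  = (2·5.5 - 1, 2·(-5) - (-10), 2·(-4) - 1)
  = (11 - 1, -10 + 10, -8 - 1)
  = (10, 0, -9)

(10, 0, -9)


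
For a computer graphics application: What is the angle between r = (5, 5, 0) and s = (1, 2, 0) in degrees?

r·s = 5·1 + 5·2 + 0·0 = 5 + 10 + 0 = 15
|r| = √(5² + 5² + 0²) = √50 ≈ 7.071
|s| = √(1² + 2² + 0²) = √5 ≈ 2.236
cos θ = (r·s)/(|r||s|) = 15/(7.071·2.236) ≈ 0.9487
θ = arccos(0.9487) ≈ 18.43°

18.43°


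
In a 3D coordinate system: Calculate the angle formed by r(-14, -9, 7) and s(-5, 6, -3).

r·s = (-14)·(-5) + (-9)·6 + 7·(-3) = 70 - 54 - 21 = -5
|r| = √((-14)² + (-9)² + 7²) = √326 ≈ 18.06
|s| = √((-5)² + 6² + (-3)²) = √70 ≈ 8.367
cos θ = (r·s)/(|r||s|) = -5/(18.06·8.367) ≈ -0.0331
θ = arccos(-0.0331) ≈ 91.9°

91.9°


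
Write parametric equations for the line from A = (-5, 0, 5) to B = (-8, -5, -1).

Direction vector d = B - A = (-8 + 5, -5 + 0, -1 - 5) = (-3, -5, -6)
Parametric form r = A + t·d:
x = -5 - 3t, y = 0 - 5t, z = 5 - 6t

x = -5 - 3t, y = 0 - 5t, z = 5 - 6t


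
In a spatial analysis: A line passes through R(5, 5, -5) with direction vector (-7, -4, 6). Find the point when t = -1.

P(t) = R + t·d
  = (5 + (-7)·(-1), 5 + (-4)·(-1), -5 + 6·(-1))
  = (5 + 7, 5 + 4, -5 - 6)
  = (12, 9, -11)

(12, 9, -11)


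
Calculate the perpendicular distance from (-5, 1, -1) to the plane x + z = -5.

distance = |a·x₀ + b·y₀ + c·z₀ - d| / √(a² + b² + c²)
  = |1·(-5) + 0·1 + 1·(-1) - (-5)| / √(1² + 0² + 1²)
  = |-5 + 0 - 1 + 5| / √(1 + 0 + 1)
  = |-1| / √2
  = 1 / 1.414
  ≈ 0.7071

0.7071


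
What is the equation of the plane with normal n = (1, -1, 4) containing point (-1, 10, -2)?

The plane through P with normal n = (a, b, c) satisfies n·(r - P) = 0,
i.e. ax + by + cz = a·x₀ + b·y₀ + c·z₀.
d = 1·(-1) + (-1)·10 + 4·(-2)
  = -1 - 10 - 8
  = -19
Equation: x - y + 4z = -19

x - y + 4z = -19


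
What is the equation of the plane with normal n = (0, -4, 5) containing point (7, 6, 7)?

The plane through P with normal n = (a, b, c) satisfies n·(r - P) = 0,
i.e. ax + by + cz = a·x₀ + b·y₀ + c·z₀.
d = 0·7 + (-4)·6 + 5·7
  = 0 - 24 + 35
  = 11
Equation: -4y + 5z = 11

-4y + 5z = 11


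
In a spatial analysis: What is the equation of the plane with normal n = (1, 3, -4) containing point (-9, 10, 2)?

The plane through P with normal n = (a, b, c) satisfies n·(r - P) = 0,
i.e. ax + by + cz = a·x₀ + b·y₀ + c·z₀.
d = 1·(-9) + 3·10 + (-4)·2
  = -9 + 30 - 8
  = 13
Equation: x + 3y - 4z = 13

x + 3y - 4z = 13


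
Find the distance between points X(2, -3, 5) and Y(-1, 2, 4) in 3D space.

d = √[(x₂-x₁)² + (y₂-y₁)² + (z₂-z₁)²]
  = √[(-3)² + 5² + (-1)²]
  = √[9 + 25 + 1]
  = √35
  ≈ 5.916

5.916


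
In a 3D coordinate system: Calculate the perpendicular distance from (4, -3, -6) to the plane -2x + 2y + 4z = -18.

distance = |a·x₀ + b·y₀ + c·z₀ - d| / √(a² + b² + c²)
  = |(-2)·4 + 2·(-3) + 4·(-6) - (-18)| / √((-2)² + 2² + 4²)
  = |-8 - 6 - 24 + 18| / √(4 + 4 + 16)
  = |-20| / √24
  = 20 / 4.899
  ≈ 4.082

4.082


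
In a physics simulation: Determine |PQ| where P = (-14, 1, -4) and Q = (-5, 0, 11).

d = √[(x₂-x₁)² + (y₂-y₁)² + (z₂-z₁)²]
  = √[9² + (-1)² + 15²]
  = √[81 + 1 + 225]
  = √307
  ≈ 17.52

17.52


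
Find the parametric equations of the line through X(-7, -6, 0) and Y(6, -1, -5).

Direction vector d = Y - X = (6 + 7, -1 + 6, -5 + 0) = (13, 5, -5)
Parametric form r = X + t·d:
x = -7 + 13t, y = -6 + 5t, z = 0 - 5t

x = -7 + 13t, y = -6 + 5t, z = 0 - 5t


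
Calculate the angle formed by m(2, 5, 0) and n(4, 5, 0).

m·n = 2·4 + 5·5 + 0·0 = 8 + 25 + 0 = 33
|m| = √(2² + 5² + 0²) = √29 ≈ 5.385
|n| = √(4² + 5² + 0²) = √41 ≈ 6.403
cos θ = (m·n)/(|m||n|) = 33/(5.385·6.403) ≈ 0.957
θ = arccos(0.957) ≈ 16.86°

16.86°


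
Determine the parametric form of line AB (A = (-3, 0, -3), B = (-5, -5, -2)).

Direction vector d = B - A = (-5 + 3, -5 + 0, -2 + 3) = (-2, -5, 1)
Parametric form r = A + t·d:
x = -3 - 2t, y = 0 - 5t, z = -3 + t

x = -3 - 2t, y = 0 - 5t, z = -3 + t


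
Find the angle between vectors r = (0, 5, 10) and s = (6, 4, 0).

r·s = 0·6 + 5·4 + 10·0 = 0 + 20 + 0 = 20
|r| = √(0² + 5² + 10²) = √125 ≈ 11.18
|s| = √(6² + 4² + 0²) = √52 ≈ 7.211
cos θ = (r·s)/(|r||s|) = 20/(11.18·7.211) ≈ 0.2481
θ = arccos(0.2481) ≈ 75.64°

75.64°


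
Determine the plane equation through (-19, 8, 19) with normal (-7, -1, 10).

The plane through P with normal n = (a, b, c) satisfies n·(r - P) = 0,
i.e. ax + by + cz = a·x₀ + b·y₀ + c·z₀.
d = (-7)·(-19) + (-1)·8 + 10·19
  = 133 - 8 + 190
  = 315
Equation: -7x - y + 10z = 315

-7x - y + 10z = 315


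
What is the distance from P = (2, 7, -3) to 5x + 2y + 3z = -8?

distance = |a·x₀ + b·y₀ + c·z₀ - d| / √(a² + b² + c²)
  = |5·2 + 2·7 + 3·(-3) - (-8)| / √(5² + 2² + 3²)
  = |10 + 14 - 9 + 8| / √(25 + 4 + 9)
  = |23| / √38
  = 23 / 6.164
  ≈ 3.731

3.731


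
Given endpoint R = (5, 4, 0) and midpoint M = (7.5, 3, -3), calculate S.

S = 2M - R
  = (2·7.5 - 5, 2·3 - 4, 2·(-3) - 0)
  = (15 - 5, 6 - 4, -6 + 0)
  = (10, 2, -6)

(10, 2, -6)


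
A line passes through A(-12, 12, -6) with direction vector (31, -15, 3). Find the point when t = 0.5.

P(t) = A + t·d
  = (-12 + 31·0.5, 12 + (-15)·0.5, -6 + 3·0.5)
  = (-12 + 15.5, 12 - 7.5, -6 + 1.5)
  = (3.5, 4.5, -4.5)

(3.5, 4.5, -4.5)


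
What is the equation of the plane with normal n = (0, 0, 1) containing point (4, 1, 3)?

The plane through P with normal n = (a, b, c) satisfies n·(r - P) = 0,
i.e. ax + by + cz = a·x₀ + b·y₀ + c·z₀.
d = 0·4 + 0·1 + 1·3
  = 0 + 0 + 3
  = 3
Equation: z = 3

z = 3


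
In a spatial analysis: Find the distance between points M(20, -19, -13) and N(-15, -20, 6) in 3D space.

d = √[(x₂-x₁)² + (y₂-y₁)² + (z₂-z₁)²]
  = √[(-35)² + (-1)² + 19²]
  = √[1225 + 1 + 361]
  = √1587
  ≈ 39.84

39.84


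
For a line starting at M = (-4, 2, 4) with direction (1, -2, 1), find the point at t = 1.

P(t) = M + t·d
  = (-4 + 1·1, 2 + (-2)·1, 4 + 1·1)
  = (-4 + 1, 2 - 2, 4 + 1)
  = (-3, 0, 5)

(-3, 0, 5)


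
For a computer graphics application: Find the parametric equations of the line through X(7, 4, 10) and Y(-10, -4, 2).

Direction vector d = Y - X = (-10 - 7, -4 - 4, 2 - 10) = (-17, -8, -8)
Parametric form r = X + t·d:
x = 7 - 17t, y = 4 - 8t, z = 10 - 8t

x = 7 - 17t, y = 4 - 8t, z = 10 - 8t


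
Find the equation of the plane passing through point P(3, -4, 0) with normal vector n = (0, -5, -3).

The plane through P with normal n = (a, b, c) satisfies n·(r - P) = 0,
i.e. ax + by + cz = a·x₀ + b·y₀ + c·z₀.
d = 0·3 + (-5)·(-4) + (-3)·0
  = 0 + 20 + 0
  = 20
Equation: -5y - 3z = 20

-5y - 3z = 20


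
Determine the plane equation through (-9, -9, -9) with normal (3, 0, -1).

The plane through P with normal n = (a, b, c) satisfies n·(r - P) = 0,
i.e. ax + by + cz = a·x₀ + b·y₀ + c·z₀.
d = 3·(-9) + 0·(-9) + (-1)·(-9)
  = -27 + 0 + 9
  = -18
Equation: 3x - z = -18

3x - z = -18


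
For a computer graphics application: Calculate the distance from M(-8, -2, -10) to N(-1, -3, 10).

d = √[(x₂-x₁)² + (y₂-y₁)² + (z₂-z₁)²]
  = √[7² + (-1)² + 20²]
  = √[49 + 1 + 400]
  = √450
  ≈ 21.21

21.21


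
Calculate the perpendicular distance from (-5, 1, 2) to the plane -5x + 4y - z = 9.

distance = |a·x₀ + b·y₀ + c·z₀ - d| / √(a² + b² + c²)
  = |(-5)·(-5) + 4·1 + (-1)·2 - 9| / √((-5)² + 4² + (-1)²)
  = |25 + 4 - 2 - 9| / √(25 + 16 + 1)
  = |18| / √42
  = 18 / 6.481
  ≈ 2.777

2.777


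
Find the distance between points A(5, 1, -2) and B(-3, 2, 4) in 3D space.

d = √[(x₂-x₁)² + (y₂-y₁)² + (z₂-z₁)²]
  = √[(-8)² + 1² + 6²]
  = √[64 + 1 + 36]
  = √101
  ≈ 10.05

10.05


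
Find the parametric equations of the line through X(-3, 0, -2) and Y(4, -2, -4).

Direction vector d = Y - X = (4 + 3, -2 + 0, -4 + 2) = (7, -2, -2)
Parametric form r = X + t·d:
x = -3 + 7t, y = 0 - 2t, z = -2 - 2t

x = -3 + 7t, y = 0 - 2t, z = -2 - 2t


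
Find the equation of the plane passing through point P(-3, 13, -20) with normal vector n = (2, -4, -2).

The plane through P with normal n = (a, b, c) satisfies n·(r - P) = 0,
i.e. ax + by + cz = a·x₀ + b·y₀ + c·z₀.
d = 2·(-3) + (-4)·13 + (-2)·(-20)
  = -6 - 52 + 40
  = -18
Equation: 2x - 4y - 2z = -18

2x - 4y - 2z = -18


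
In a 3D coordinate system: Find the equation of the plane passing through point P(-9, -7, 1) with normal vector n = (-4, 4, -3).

The plane through P with normal n = (a, b, c) satisfies n·(r - P) = 0,
i.e. ax + by + cz = a·x₀ + b·y₀ + c·z₀.
d = (-4)·(-9) + 4·(-7) + (-3)·1
  = 36 - 28 - 3
  = 5
Equation: -4x + 4y - 3z = 5

-4x + 4y - 3z = 5


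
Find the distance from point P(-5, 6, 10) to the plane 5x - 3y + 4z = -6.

distance = |a·x₀ + b·y₀ + c·z₀ - d| / √(a² + b² + c²)
  = |5·(-5) + (-3)·6 + 4·10 - (-6)| / √(5² + (-3)² + 4²)
  = |-25 - 18 + 40 + 6| / √(25 + 9 + 16)
  = |3| / √50
  = 3 / 7.071
  ≈ 0.4243

0.4243


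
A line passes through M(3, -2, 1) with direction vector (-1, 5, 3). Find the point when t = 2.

P(t) = M + t·d
  = (3 + (-1)·2, -2 + 5·2, 1 + 3·2)
  = (3 - 2, -2 + 10, 1 + 6)
  = (1, 8, 7)

(1, 8, 7)


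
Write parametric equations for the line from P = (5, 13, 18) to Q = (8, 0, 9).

Direction vector d = Q - P = (8 - 5, 0 - 13, 9 - 18) = (3, -13, -9)
Parametric form r = P + t·d:
x = 5 + 3t, y = 13 - 13t, z = 18 - 9t

x = 5 + 3t, y = 13 - 13t, z = 18 - 9t


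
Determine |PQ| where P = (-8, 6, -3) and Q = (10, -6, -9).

d = √[(x₂-x₁)² + (y₂-y₁)² + (z₂-z₁)²]
  = √[18² + (-12)² + (-6)²]
  = √[324 + 144 + 36]
  = √504
  ≈ 22.45

22.45


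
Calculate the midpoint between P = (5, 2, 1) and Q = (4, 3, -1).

M = ((x₁+x₂)/2, (y₁+y₂)/2, (z₁+z₂)/2)
  = ((5 + 4)/2, (2 + 3)/2, (1 - 1)/2)
  = (9/2, 5/2, 0/2)
  = (4.5, 2.5, 0)

(4.5, 2.5, 0)


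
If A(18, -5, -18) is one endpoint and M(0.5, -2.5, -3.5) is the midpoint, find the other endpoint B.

B = 2M - A
  = (2·0.5 - 18, 2·(-2.5) - (-5), 2·(-3.5) - (-18))
  = (1 - 18, -5 + 5, -7 + 18)
  = (-17, 0, 11)

(-17, 0, 11)


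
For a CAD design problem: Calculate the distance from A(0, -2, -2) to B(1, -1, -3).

d = √[(x₂-x₁)² + (y₂-y₁)² + (z₂-z₁)²]
  = √[1² + 1² + (-1)²]
  = √[1 + 1 + 1]
  = √3
  ≈ 1.732

1.732


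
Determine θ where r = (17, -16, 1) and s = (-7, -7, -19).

r·s = 17·(-7) + (-16)·(-7) + 1·(-19) = -119 + 112 - 19 = -26
|r| = √(17² + (-16)² + 1²) = √546 ≈ 23.37
|s| = √((-7)² + (-7)² + (-19)²) = √459 ≈ 21.42
cos θ = (r·s)/(|r||s|) = -26/(23.37·21.42) ≈ -0.05194
θ = arccos(-0.05194) ≈ 92.98°

92.98°


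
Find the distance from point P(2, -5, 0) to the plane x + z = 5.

distance = |a·x₀ + b·y₀ + c·z₀ - d| / √(a² + b² + c²)
  = |1·2 + 0·(-5) + 1·0 - 5| / √(1² + 0² + 1²)
  = |2 + 0 + 0 - 5| / √(1 + 0 + 1)
  = |-3| / √2
  = 3 / 1.414
  ≈ 2.121

2.121


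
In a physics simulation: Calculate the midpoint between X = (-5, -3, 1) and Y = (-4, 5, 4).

M = ((x₁+x₂)/2, (y₁+y₂)/2, (z₁+z₂)/2)
  = ((-5 - 4)/2, (-3 + 5)/2, (1 + 4)/2)
  = (-9/2, 2/2, 5/2)
  = (-4.5, 1, 2.5)

(-4.5, 1, 2.5)


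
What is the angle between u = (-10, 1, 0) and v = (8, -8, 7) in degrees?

u·v = (-10)·8 + 1·(-8) + 0·7 = -80 - 8 + 0 = -88
|u| = √((-10)² + 1² + 0²) = √101 ≈ 10.05
|v| = √(8² + (-8)² + 7²) = √177 ≈ 13.3
cos θ = (u·v)/(|u||v|) = -88/(10.05·13.3) ≈ -0.6582
θ = arccos(-0.6582) ≈ 131.2°

131.2°


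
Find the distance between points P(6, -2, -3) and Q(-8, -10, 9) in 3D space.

d = √[(x₂-x₁)² + (y₂-y₁)² + (z₂-z₁)²]
  = √[(-14)² + (-8)² + 12²]
  = √[196 + 64 + 144]
  = √404
  ≈ 20.1

20.1


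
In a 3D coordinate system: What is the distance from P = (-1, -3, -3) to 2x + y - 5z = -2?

distance = |a·x₀ + b·y₀ + c·z₀ - d| / √(a² + b² + c²)
  = |2·(-1) + 1·(-3) + (-5)·(-3) - (-2)| / √(2² + 1² + (-5)²)
  = |-2 - 3 + 15 + 2| / √(4 + 1 + 25)
  = |12| / √30
  = 12 / 5.477
  ≈ 2.191

2.191


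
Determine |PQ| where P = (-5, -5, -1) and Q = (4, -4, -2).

d = √[(x₂-x₁)² + (y₂-y₁)² + (z₂-z₁)²]
  = √[9² + 1² + (-1)²]
  = √[81 + 1 + 1]
  = √83
  ≈ 9.11

9.11


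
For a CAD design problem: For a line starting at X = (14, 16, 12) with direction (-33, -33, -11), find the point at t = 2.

P(t) = X + t·d
  = (14 + (-33)·2, 16 + (-33)·2, 12 + (-11)·2)
  = (14 - 66, 16 - 66, 12 - 22)
  = (-52, -50, -10)

(-52, -50, -10)


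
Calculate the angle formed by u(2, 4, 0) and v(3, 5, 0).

u·v = 2·3 + 4·5 + 0·0 = 6 + 20 + 0 = 26
|u| = √(2² + 4² + 0²) = √20 ≈ 4.472
|v| = √(3² + 5² + 0²) = √34 ≈ 5.831
cos θ = (u·v)/(|u||v|) = 26/(4.472·5.831) ≈ 0.9971
θ = arccos(0.9971) ≈ 4.399°

4.399°


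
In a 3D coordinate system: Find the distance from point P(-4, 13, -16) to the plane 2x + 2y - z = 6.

distance = |a·x₀ + b·y₀ + c·z₀ - d| / √(a² + b² + c²)
  = |2·(-4) + 2·13 + (-1)·(-16) - 6| / √(2² + 2² + (-1)²)
  = |-8 + 26 + 16 - 6| / √(4 + 4 + 1)
  = |28| / √9
  = 28 / 3
  ≈ 9.333

9.333


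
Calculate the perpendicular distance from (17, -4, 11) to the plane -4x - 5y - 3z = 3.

distance = |a·x₀ + b·y₀ + c·z₀ - d| / √(a² + b² + c²)
  = |(-4)·17 + (-5)·(-4) + (-3)·11 - 3| / √((-4)² + (-5)² + (-3)²)
  = |-68 + 20 - 33 - 3| / √(16 + 25 + 9)
  = |-84| / √50
  = 84 / 7.071
  ≈ 11.88

11.88


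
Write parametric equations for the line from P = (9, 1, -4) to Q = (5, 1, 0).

Direction vector d = Q - P = (5 - 9, 1 - 1, 0 + 4) = (-4, 0, 4)
Parametric form r = P + t·d:
x = 9 - 4t, y = 1, z = -4 + 4t

x = 9 - 4t, y = 1, z = -4 + 4t


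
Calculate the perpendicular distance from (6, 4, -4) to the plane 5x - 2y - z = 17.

distance = |a·x₀ + b·y₀ + c·z₀ - d| / √(a² + b² + c²)
  = |5·6 + (-2)·4 + (-1)·(-4) - 17| / √(5² + (-2)² + (-1)²)
  = |30 - 8 + 4 - 17| / √(25 + 4 + 1)
  = |9| / √30
  = 9 / 5.477
  ≈ 1.643

1.643


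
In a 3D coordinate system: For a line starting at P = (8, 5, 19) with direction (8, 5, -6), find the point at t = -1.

P(t) = P + t·d
  = (8 + 8·(-1), 5 + 5·(-1), 19 + (-6)·(-1))
  = (8 - 8, 5 - 5, 19 + 6)
  = (0, 0, 25)

(0, 0, 25)


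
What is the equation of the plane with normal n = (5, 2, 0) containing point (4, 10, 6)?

The plane through P with normal n = (a, b, c) satisfies n·(r - P) = 0,
i.e. ax + by + cz = a·x₀ + b·y₀ + c·z₀.
d = 5·4 + 2·10 + 0·6
  = 20 + 20 + 0
  = 40
Equation: 5x + 2y = 40

5x + 2y = 40


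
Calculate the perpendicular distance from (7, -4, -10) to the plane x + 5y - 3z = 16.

distance = |a·x₀ + b·y₀ + c·z₀ - d| / √(a² + b² + c²)
  = |1·7 + 5·(-4) + (-3)·(-10) - 16| / √(1² + 5² + (-3)²)
  = |7 - 20 + 30 - 16| / √(1 + 25 + 9)
  = |1| / √35
  = 1 / 5.916
  ≈ 0.169

0.169


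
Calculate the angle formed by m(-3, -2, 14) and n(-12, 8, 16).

m·n = (-3)·(-12) + (-2)·8 + 14·16 = 36 - 16 + 224 = 244
|m| = √((-3)² + (-2)² + 14²) = √209 ≈ 14.46
|n| = √((-12)² + 8² + 16²) = √464 ≈ 21.54
cos θ = (m·n)/(|m||n|) = 244/(14.46·21.54) ≈ 0.7835
θ = arccos(0.7835) ≈ 38.41°

38.41°


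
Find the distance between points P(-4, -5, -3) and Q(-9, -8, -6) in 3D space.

d = √[(x₂-x₁)² + (y₂-y₁)² + (z₂-z₁)²]
  = √[(-5)² + (-3)² + (-3)²]
  = √[25 + 9 + 9]
  = √43
  ≈ 6.557

6.557


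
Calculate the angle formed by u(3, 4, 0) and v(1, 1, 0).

u·v = 3·1 + 4·1 + 0·0 = 3 + 4 + 0 = 7
|u| = √(3² + 4² + 0²) = √25 ≈ 5
|v| = √(1² + 1² + 0²) = √2 ≈ 1.414
cos θ = (u·v)/(|u||v|) = 7/(5·1.414) ≈ 0.9899
θ = arccos(0.9899) ≈ 8.13°

8.13°


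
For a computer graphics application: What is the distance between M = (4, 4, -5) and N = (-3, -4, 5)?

d = √[(x₂-x₁)² + (y₂-y₁)² + (z₂-z₁)²]
  = √[(-7)² + (-8)² + 10²]
  = √[49 + 64 + 100]
  = √213
  ≈ 14.59

14.59


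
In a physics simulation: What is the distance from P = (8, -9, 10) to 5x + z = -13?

distance = |a·x₀ + b·y₀ + c·z₀ - d| / √(a² + b² + c²)
  = |5·8 + 0·(-9) + 1·10 - (-13)| / √(5² + 0² + 1²)
  = |40 + 0 + 10 + 13| / √(25 + 0 + 1)
  = |63| / √26
  = 63 / 5.099
  ≈ 12.36

12.36


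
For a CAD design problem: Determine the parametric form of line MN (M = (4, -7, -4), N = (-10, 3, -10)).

Direction vector d = N - M = (-10 - 4, 3 + 7, -10 + 4) = (-14, 10, -6)
Parametric form r = M + t·d:
x = 4 - 14t, y = -7 + 10t, z = -4 - 6t

x = 4 - 14t, y = -7 + 10t, z = -4 - 6t


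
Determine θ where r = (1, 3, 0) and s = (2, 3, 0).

r·s = 1·2 + 3·3 + 0·0 = 2 + 9 + 0 = 11
|r| = √(1² + 3² + 0²) = √10 ≈ 3.162
|s| = √(2² + 3² + 0²) = √13 ≈ 3.606
cos θ = (r·s)/(|r||s|) = 11/(3.162·3.606) ≈ 0.9648
θ = arccos(0.9648) ≈ 15.26°

15.26°


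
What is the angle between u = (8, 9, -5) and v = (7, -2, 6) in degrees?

u·v = 8·7 + 9·(-2) + (-5)·6 = 56 - 18 - 30 = 8
|u| = √(8² + 9² + (-5)²) = √170 ≈ 13.04
|v| = √(7² + (-2)² + 6²) = √89 ≈ 9.434
cos θ = (u·v)/(|u||v|) = 8/(13.04·9.434) ≈ 0.06504
θ = arccos(0.06504) ≈ 86.27°

86.27°


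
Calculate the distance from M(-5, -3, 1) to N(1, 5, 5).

d = √[(x₂-x₁)² + (y₂-y₁)² + (z₂-z₁)²]
  = √[6² + 8² + 4²]
  = √[36 + 64 + 16]
  = √116
  ≈ 10.77

10.77


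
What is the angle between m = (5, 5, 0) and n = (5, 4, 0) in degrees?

m·n = 5·5 + 5·4 + 0·0 = 25 + 20 + 0 = 45
|m| = √(5² + 5² + 0²) = √50 ≈ 7.071
|n| = √(5² + 4² + 0²) = √41 ≈ 6.403
cos θ = (m·n)/(|m||n|) = 45/(7.071·6.403) ≈ 0.9939
θ = arccos(0.9939) ≈ 6.34°

6.34°


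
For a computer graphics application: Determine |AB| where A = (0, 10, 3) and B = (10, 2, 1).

d = √[(x₂-x₁)² + (y₂-y₁)² + (z₂-z₁)²]
  = √[10² + (-8)² + (-2)²]
  = √[100 + 64 + 4]
  = √168
  ≈ 12.96

12.96


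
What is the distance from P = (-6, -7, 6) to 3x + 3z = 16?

distance = |a·x₀ + b·y₀ + c·z₀ - d| / √(a² + b² + c²)
  = |3·(-6) + 0·(-7) + 3·6 - 16| / √(3² + 0² + 3²)
  = |-18 + 0 + 18 - 16| / √(9 + 0 + 9)
  = |-16| / √18
  = 16 / 4.243
  ≈ 3.771

3.771


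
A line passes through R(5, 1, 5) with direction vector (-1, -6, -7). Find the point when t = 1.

P(t) = R + t·d
  = (5 + (-1)·1, 1 + (-6)·1, 5 + (-7)·1)
  = (5 - 1, 1 - 6, 5 - 7)
  = (4, -5, -2)

(4, -5, -2)


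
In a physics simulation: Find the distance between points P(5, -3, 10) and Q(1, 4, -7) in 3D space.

d = √[(x₂-x₁)² + (y₂-y₁)² + (z₂-z₁)²]
  = √[(-4)² + 7² + (-17)²]
  = √[16 + 49 + 289]
  = √354
  ≈ 18.81

18.81


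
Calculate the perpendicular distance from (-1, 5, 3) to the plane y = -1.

distance = |a·x₀ + b·y₀ + c·z₀ - d| / √(a² + b² + c²)
  = |0·(-1) + 1·5 + 0·3 - (-1)| / √(0² + 1² + 0²)
  = |0 + 5 + 0 + 1| / √(0 + 1 + 0)
  = |6| / √1
  = 6 / 1
  ≈ 6

6


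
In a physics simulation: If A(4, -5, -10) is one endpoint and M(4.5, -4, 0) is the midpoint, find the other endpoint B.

B = 2M - A
  = (2·4.5 - 4, 2·(-4) - (-5), 2·0 - (-10))
  = (9 - 4, -8 + 5, 0 + 10)
  = (5, -3, 10)

(5, -3, 10)


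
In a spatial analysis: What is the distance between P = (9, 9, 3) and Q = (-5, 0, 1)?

d = √[(x₂-x₁)² + (y₂-y₁)² + (z₂-z₁)²]
  = √[(-14)² + (-9)² + (-2)²]
  = √[196 + 81 + 4]
  = √281
  ≈ 16.76

16.76


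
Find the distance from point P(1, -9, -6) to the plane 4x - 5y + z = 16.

distance = |a·x₀ + b·y₀ + c·z₀ - d| / √(a² + b² + c²)
  = |4·1 + (-5)·(-9) + 1·(-6) - 16| / √(4² + (-5)² + 1²)
  = |4 + 45 - 6 - 16| / √(16 + 25 + 1)
  = |27| / √42
  = 27 / 6.481
  ≈ 4.166

4.166


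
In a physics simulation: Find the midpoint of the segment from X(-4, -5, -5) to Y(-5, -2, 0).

M = ((x₁+x₂)/2, (y₁+y₂)/2, (z₁+z₂)/2)
  = ((-4 - 5)/2, (-5 - 2)/2, (-5 + 0)/2)
  = (-9/2, -7/2, -5/2)
  = (-4.5, -3.5, -2.5)

(-4.5, -3.5, -2.5)


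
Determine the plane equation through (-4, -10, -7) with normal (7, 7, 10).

The plane through P with normal n = (a, b, c) satisfies n·(r - P) = 0,
i.e. ax + by + cz = a·x₀ + b·y₀ + c·z₀.
d = 7·(-4) + 7·(-10) + 10·(-7)
  = -28 - 70 - 70
  = -168
Equation: 7x + 7y + 10z = -168

7x + 7y + 10z = -168


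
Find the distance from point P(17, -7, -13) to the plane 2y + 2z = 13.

distance = |a·x₀ + b·y₀ + c·z₀ - d| / √(a² + b² + c²)
  = |0·17 + 2·(-7) + 2·(-13) - 13| / √(0² + 2² + 2²)
  = |0 - 14 - 26 - 13| / √(0 + 4 + 4)
  = |-53| / √8
  = 53 / 2.828
  ≈ 18.74

18.74


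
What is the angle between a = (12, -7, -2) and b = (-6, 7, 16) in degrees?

a·b = 12·(-6) + (-7)·7 + (-2)·16 = -72 - 49 - 32 = -153
|a| = √(12² + (-7)² + (-2)²) = √197 ≈ 14.04
|b| = √((-6)² + 7² + 16²) = √341 ≈ 18.47
cos θ = (a·b)/(|a||b|) = -153/(14.04·18.47) ≈ -0.5903
θ = arccos(-0.5903) ≈ 126.2°

126.2°


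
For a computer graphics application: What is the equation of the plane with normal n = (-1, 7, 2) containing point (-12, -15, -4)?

The plane through P with normal n = (a, b, c) satisfies n·(r - P) = 0,
i.e. ax + by + cz = a·x₀ + b·y₀ + c·z₀.
d = (-1)·(-12) + 7·(-15) + 2·(-4)
  = 12 - 105 - 8
  = -101
Equation: -x + 7y + 2z = -101

-x + 7y + 2z = -101


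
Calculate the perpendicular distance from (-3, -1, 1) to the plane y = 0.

distance = |a·x₀ + b·y₀ + c·z₀ - d| / √(a² + b² + c²)
  = |0·(-3) + 1·(-1) + 0·1 - 0| / √(0² + 1² + 0²)
  = |0 - 1 + 0 + 0| / √(0 + 1 + 0)
  = |-1| / √1
  = 1 / 1
  ≈ 1

1


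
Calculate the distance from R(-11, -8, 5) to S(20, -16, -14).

d = √[(x₂-x₁)² + (y₂-y₁)² + (z₂-z₁)²]
  = √[31² + (-8)² + (-19)²]
  = √[961 + 64 + 361]
  = √1386
  ≈ 37.23

37.23


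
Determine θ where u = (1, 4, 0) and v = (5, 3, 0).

u·v = 1·5 + 4·3 + 0·0 = 5 + 12 + 0 = 17
|u| = √(1² + 4² + 0²) = √17 ≈ 4.123
|v| = √(5² + 3² + 0²) = √34 ≈ 5.831
cos θ = (u·v)/(|u||v|) = 17/(4.123·5.831) ≈ 0.7071
θ = arccos(0.7071) ≈ 45°

45°


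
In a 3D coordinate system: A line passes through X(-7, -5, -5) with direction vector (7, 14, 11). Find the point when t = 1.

P(t) = X + t·d
  = (-7 + 7·1, -5 + 14·1, -5 + 11·1)
  = (-7 + 7, -5 + 14, -5 + 11)
  = (0, 9, 6)

(0, 9, 6)


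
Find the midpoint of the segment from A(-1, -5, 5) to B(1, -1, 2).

M = ((x₁+x₂)/2, (y₁+y₂)/2, (z₁+z₂)/2)
  = ((-1 + 1)/2, (-5 - 1)/2, (5 + 2)/2)
  = (0/2, -6/2, 7/2)
  = (0, -3, 3.5)

(0, -3, 3.5)


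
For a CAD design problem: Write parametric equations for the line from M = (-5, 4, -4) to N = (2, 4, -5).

Direction vector d = N - M = (2 + 5, 4 - 4, -5 + 4) = (7, 0, -1)
Parametric form r = M + t·d:
x = -5 + 7t, y = 4, z = -4 - t

x = -5 + 7t, y = 4, z = -4 - t


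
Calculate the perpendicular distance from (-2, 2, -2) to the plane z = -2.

distance = |a·x₀ + b·y₀ + c·z₀ - d| / √(a² + b² + c²)
  = |0·(-2) + 0·2 + 1·(-2) - (-2)| / √(0² + 0² + 1²)
  = |0 + 0 - 2 + 2| / √(0 + 0 + 1)
  = |0| / √1
  = 0 / 1
  ≈ 0

0


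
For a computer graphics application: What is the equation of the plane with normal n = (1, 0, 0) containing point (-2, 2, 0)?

The plane through P with normal n = (a, b, c) satisfies n·(r - P) = 0,
i.e. ax + by + cz = a·x₀ + b·y₀ + c·z₀.
d = 1·(-2) + 0·2 + 0·0
  = -2 + 0 + 0
  = -2
Equation: x = -2

x = -2


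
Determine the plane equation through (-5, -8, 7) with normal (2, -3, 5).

The plane through P with normal n = (a, b, c) satisfies n·(r - P) = 0,
i.e. ax + by + cz = a·x₀ + b·y₀ + c·z₀.
d = 2·(-5) + (-3)·(-8) + 5·7
  = -10 + 24 + 35
  = 49
Equation: 2x - 3y + 5z = 49

2x - 3y + 5z = 49


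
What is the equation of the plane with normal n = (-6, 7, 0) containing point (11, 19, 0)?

The plane through P with normal n = (a, b, c) satisfies n·(r - P) = 0,
i.e. ax + by + cz = a·x₀ + b·y₀ + c·z₀.
d = (-6)·11 + 7·19 + 0·0
  = -66 + 133 + 0
  = 67
Equation: -6x + 7y = 67

-6x + 7y = 67


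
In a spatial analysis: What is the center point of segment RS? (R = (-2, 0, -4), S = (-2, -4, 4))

M = ((x₁+x₂)/2, (y₁+y₂)/2, (z₁+z₂)/2)
  = ((-2 - 2)/2, (0 - 4)/2, (-4 + 4)/2)
  = (-4/2, -4/2, 0/2)
  = (-2, -2, 0)

(-2, -2, 0)


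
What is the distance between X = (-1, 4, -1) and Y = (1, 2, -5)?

d = √[(x₂-x₁)² + (y₂-y₁)² + (z₂-z₁)²]
  = √[2² + (-2)² + (-4)²]
  = √[4 + 4 + 16]
  = √24
  ≈ 4.899

4.899


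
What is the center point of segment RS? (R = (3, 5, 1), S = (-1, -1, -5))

M = ((x₁+x₂)/2, (y₁+y₂)/2, (z₁+z₂)/2)
  = ((3 - 1)/2, (5 - 1)/2, (1 - 5)/2)
  = (2/2, 4/2, -4/2)
  = (1, 2, -2)

(1, 2, -2)


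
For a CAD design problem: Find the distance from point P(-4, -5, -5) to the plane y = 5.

distance = |a·x₀ + b·y₀ + c·z₀ - d| / √(a² + b² + c²)
  = |0·(-4) + 1·(-5) + 0·(-5) - 5| / √(0² + 1² + 0²)
  = |0 - 5 + 0 - 5| / √(0 + 1 + 0)
  = |-10| / √1
  = 10 / 1
  ≈ 10

10


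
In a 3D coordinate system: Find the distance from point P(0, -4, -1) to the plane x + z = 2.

distance = |a·x₀ + b·y₀ + c·z₀ - d| / √(a² + b² + c²)
  = |1·0 + 0·(-4) + 1·(-1) - 2| / √(1² + 0² + 1²)
  = |0 + 0 - 1 - 2| / √(1 + 0 + 1)
  = |-3| / √2
  = 3 / 1.414
  ≈ 2.121

2.121


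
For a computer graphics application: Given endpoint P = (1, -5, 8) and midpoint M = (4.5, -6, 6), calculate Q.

Q = 2M - P
  = (2·4.5 - 1, 2·(-6) - (-5), 2·6 - 8)
  = (9 - 1, -12 + 5, 12 - 8)
  = (8, -7, 4)

(8, -7, 4)


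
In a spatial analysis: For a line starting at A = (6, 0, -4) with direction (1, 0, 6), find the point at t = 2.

P(t) = A + t·d
  = (6 + 1·2, 0 + 0·2, -4 + 6·2)
  = (6 + 2, 0 + 0, -4 + 12)
  = (8, 0, 8)

(8, 0, 8)


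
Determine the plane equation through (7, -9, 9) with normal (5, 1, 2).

The plane through P with normal n = (a, b, c) satisfies n·(r - P) = 0,
i.e. ax + by + cz = a·x₀ + b·y₀ + c·z₀.
d = 5·7 + 1·(-9) + 2·9
  = 35 - 9 + 18
  = 44
Equation: 5x + y + 2z = 44

5x + y + 2z = 44


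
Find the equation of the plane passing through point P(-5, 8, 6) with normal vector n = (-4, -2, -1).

The plane through P with normal n = (a, b, c) satisfies n·(r - P) = 0,
i.e. ax + by + cz = a·x₀ + b·y₀ + c·z₀.
d = (-4)·(-5) + (-2)·8 + (-1)·6
  = 20 - 16 - 6
  = -2
Equation: -4x - 2y - z = -2

-4x - 2y - z = -2


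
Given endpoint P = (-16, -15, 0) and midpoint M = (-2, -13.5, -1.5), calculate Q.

Q = 2M - P
  = (2·(-2) - (-16), 2·(-13.5) - (-15), 2·(-1.5) - 0)
  = (-4 + 16, -27 + 15, -3 + 0)
  = (12, -12, -3)

(12, -12, -3)


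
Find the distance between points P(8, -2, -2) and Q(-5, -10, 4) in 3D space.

d = √[(x₂-x₁)² + (y₂-y₁)² + (z₂-z₁)²]
  = √[(-13)² + (-8)² + 6²]
  = √[169 + 64 + 36]
  = √269
  ≈ 16.4

16.4


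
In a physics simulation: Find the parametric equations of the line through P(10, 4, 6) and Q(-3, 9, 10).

Direction vector d = Q - P = (-3 - 10, 9 - 4, 10 - 6) = (-13, 5, 4)
Parametric form r = P + t·d:
x = 10 - 13t, y = 4 + 5t, z = 6 + 4t

x = 10 - 13t, y = 4 + 5t, z = 6 + 4t


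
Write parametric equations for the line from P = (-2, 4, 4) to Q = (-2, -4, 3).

Direction vector d = Q - P = (-2 + 2, -4 - 4, 3 - 4) = (0, -8, -1)
Parametric form r = P + t·d:
x = -2, y = 4 - 8t, z = 4 - t

x = -2, y = 4 - 8t, z = 4 - t


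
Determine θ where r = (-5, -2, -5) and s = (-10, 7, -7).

r·s = (-5)·(-10) + (-2)·7 + (-5)·(-7) = 50 - 14 + 35 = 71
|r| = √((-5)² + (-2)² + (-5)²) = √54 ≈ 7.348
|s| = √((-10)² + 7² + (-7)²) = √198 ≈ 14.07
cos θ = (r·s)/(|r||s|) = 71/(7.348·14.07) ≈ 0.6866
θ = arccos(0.6866) ≈ 46.64°

46.64°


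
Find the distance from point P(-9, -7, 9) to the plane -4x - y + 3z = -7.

distance = |a·x₀ + b·y₀ + c·z₀ - d| / √(a² + b² + c²)
  = |(-4)·(-9) + (-1)·(-7) + 3·9 - (-7)| / √((-4)² + (-1)² + 3²)
  = |36 + 7 + 27 + 7| / √(16 + 1 + 9)
  = |77| / √26
  = 77 / 5.099
  ≈ 15.1

15.1


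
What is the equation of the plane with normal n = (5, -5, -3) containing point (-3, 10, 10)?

The plane through P with normal n = (a, b, c) satisfies n·(r - P) = 0,
i.e. ax + by + cz = a·x₀ + b·y₀ + c·z₀.
d = 5·(-3) + (-5)·10 + (-3)·10
  = -15 - 50 - 30
  = -95
Equation: 5x - 5y - 3z = -95

5x - 5y - 3z = -95


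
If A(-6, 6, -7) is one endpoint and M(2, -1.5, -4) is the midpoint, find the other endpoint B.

B = 2M - A
  = (2·2 - (-6), 2·(-1.5) - 6, 2·(-4) - (-7))
  = (4 + 6, -3 - 6, -8 + 7)
  = (10, -9, -1)

(10, -9, -1)


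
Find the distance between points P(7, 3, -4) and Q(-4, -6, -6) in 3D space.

d = √[(x₂-x₁)² + (y₂-y₁)² + (z₂-z₁)²]
  = √[(-11)² + (-9)² + (-2)²]
  = √[121 + 81 + 4]
  = √206
  ≈ 14.35

14.35


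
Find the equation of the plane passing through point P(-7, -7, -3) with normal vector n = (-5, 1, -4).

The plane through P with normal n = (a, b, c) satisfies n·(r - P) = 0,
i.e. ax + by + cz = a·x₀ + b·y₀ + c·z₀.
d = (-5)·(-7) + 1·(-7) + (-4)·(-3)
  = 35 - 7 + 12
  = 40
Equation: -5x + y - 4z = 40

-5x + y - 4z = 40


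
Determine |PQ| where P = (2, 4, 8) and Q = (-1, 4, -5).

d = √[(x₂-x₁)² + (y₂-y₁)² + (z₂-z₁)²]
  = √[(-3)² + 0² + (-13)²]
  = √[9 + 0 + 169]
  = √178
  ≈ 13.34

13.34


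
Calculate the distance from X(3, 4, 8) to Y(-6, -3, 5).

d = √[(x₂-x₁)² + (y₂-y₁)² + (z₂-z₁)²]
  = √[(-9)² + (-7)² + (-3)²]
  = √[81 + 49 + 9]
  = √139
  ≈ 11.79

11.79


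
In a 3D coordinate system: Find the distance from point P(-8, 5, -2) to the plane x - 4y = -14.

distance = |a·x₀ + b·y₀ + c·z₀ - d| / √(a² + b² + c²)
  = |1·(-8) + (-4)·5 + 0·(-2) - (-14)| / √(1² + (-4)² + 0²)
  = |-8 - 20 + 0 + 14| / √(1 + 16 + 0)
  = |-14| / √17
  = 14 / 4.123
  ≈ 3.395

3.395


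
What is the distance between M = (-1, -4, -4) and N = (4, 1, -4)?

d = √[(x₂-x₁)² + (y₂-y₁)² + (z₂-z₁)²]
  = √[5² + 5² + 0²]
  = √[25 + 25 + 0]
  = √50
  ≈ 7.071

7.071


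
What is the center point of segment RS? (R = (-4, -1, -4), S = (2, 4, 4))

M = ((x₁+x₂)/2, (y₁+y₂)/2, (z₁+z₂)/2)
  = ((-4 + 2)/2, (-1 + 4)/2, (-4 + 4)/2)
  = (-2/2, 3/2, 0/2)
  = (-1, 1.5, 0)

(-1, 1.5, 0)


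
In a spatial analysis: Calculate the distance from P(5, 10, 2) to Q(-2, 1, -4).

d = √[(x₂-x₁)² + (y₂-y₁)² + (z₂-z₁)²]
  = √[(-7)² + (-9)² + (-6)²]
  = √[49 + 81 + 36]
  = √166
  ≈ 12.88

12.88


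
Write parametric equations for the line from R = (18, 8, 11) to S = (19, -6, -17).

Direction vector d = S - R = (19 - 18, -6 - 8, -17 - 11) = (1, -14, -28)
Parametric form r = R + t·d:
x = 18 + t, y = 8 - 14t, z = 11 - 28t

x = 18 + t, y = 8 - 14t, z = 11 - 28t


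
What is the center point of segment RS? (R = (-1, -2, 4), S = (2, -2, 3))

M = ((x₁+x₂)/2, (y₁+y₂)/2, (z₁+z₂)/2)
  = ((-1 + 2)/2, (-2 - 2)/2, (4 + 3)/2)
  = (1/2, -4/2, 7/2)
  = (0.5, -2, 3.5)

(0.5, -2, 3.5)


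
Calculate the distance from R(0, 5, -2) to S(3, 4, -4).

d = √[(x₂-x₁)² + (y₂-y₁)² + (z₂-z₁)²]
  = √[3² + (-1)² + (-2)²]
  = √[9 + 1 + 4]
  = √14
  ≈ 3.742

3.742


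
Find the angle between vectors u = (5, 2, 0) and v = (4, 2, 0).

u·v = 5·4 + 2·2 + 0·0 = 20 + 4 + 0 = 24
|u| = √(5² + 2² + 0²) = √29 ≈ 5.385
|v| = √(4² + 2² + 0²) = √20 ≈ 4.472
cos θ = (u·v)/(|u||v|) = 24/(5.385·4.472) ≈ 0.9965
θ = arccos(0.9965) ≈ 4.764°

4.764°


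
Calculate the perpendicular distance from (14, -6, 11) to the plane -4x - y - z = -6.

distance = |a·x₀ + b·y₀ + c·z₀ - d| / √(a² + b² + c²)
  = |(-4)·14 + (-1)·(-6) + (-1)·11 - (-6)| / √((-4)² + (-1)² + (-1)²)
  = |-56 + 6 - 11 + 6| / √(16 + 1 + 1)
  = |-55| / √18
  = 55 / 4.243
  ≈ 12.96

12.96


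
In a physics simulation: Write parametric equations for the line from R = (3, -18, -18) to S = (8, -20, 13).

Direction vector d = S - R = (8 - 3, -20 + 18, 13 + 18) = (5, -2, 31)
Parametric form r = R + t·d:
x = 3 + 5t, y = -18 - 2t, z = -18 + 31t

x = 3 + 5t, y = -18 - 2t, z = -18 + 31t


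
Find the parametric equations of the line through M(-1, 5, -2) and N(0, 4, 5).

Direction vector d = N - M = (0 + 1, 4 - 5, 5 + 2) = (1, -1, 7)
Parametric form r = M + t·d:
x = -1 + t, y = 5 - t, z = -2 + 7t

x = -1 + t, y = 5 - t, z = -2 + 7t


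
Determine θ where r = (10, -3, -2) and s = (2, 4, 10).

r·s = 10·2 + (-3)·4 + (-2)·10 = 20 - 12 - 20 = -12
|r| = √(10² + (-3)² + (-2)²) = √113 ≈ 10.63
|s| = √(2² + 4² + 10²) = √120 ≈ 10.95
cos θ = (r·s)/(|r||s|) = -12/(10.63·10.95) ≈ -0.1031
θ = arccos(-0.1031) ≈ 95.91°

95.91°
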